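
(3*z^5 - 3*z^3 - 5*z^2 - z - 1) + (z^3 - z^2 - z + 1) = 3*z^5 - 2*z^3 - 6*z^2 - 2*z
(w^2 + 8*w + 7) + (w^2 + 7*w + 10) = 2*w^2 + 15*w + 17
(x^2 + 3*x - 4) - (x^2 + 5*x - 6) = 2 - 2*x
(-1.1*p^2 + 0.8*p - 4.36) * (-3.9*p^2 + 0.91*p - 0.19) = 4.29*p^4 - 4.121*p^3 + 17.941*p^2 - 4.1196*p + 0.8284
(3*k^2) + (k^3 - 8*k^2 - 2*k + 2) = k^3 - 5*k^2 - 2*k + 2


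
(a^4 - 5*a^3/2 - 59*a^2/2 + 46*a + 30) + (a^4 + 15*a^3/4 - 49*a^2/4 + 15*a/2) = 2*a^4 + 5*a^3/4 - 167*a^2/4 + 107*a/2 + 30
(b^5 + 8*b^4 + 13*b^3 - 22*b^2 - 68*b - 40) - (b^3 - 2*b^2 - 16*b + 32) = b^5 + 8*b^4 + 12*b^3 - 20*b^2 - 52*b - 72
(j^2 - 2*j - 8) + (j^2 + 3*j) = 2*j^2 + j - 8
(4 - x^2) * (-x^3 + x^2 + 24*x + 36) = x^5 - x^4 - 28*x^3 - 32*x^2 + 96*x + 144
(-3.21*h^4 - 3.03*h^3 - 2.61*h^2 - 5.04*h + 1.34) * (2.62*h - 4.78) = -8.4102*h^5 + 7.4052*h^4 + 7.6452*h^3 - 0.729000000000001*h^2 + 27.602*h - 6.4052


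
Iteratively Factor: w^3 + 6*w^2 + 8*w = (w)*(w^2 + 6*w + 8) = w*(w + 4)*(w + 2)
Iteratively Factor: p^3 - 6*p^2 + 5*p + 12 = (p - 3)*(p^2 - 3*p - 4) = (p - 3)*(p + 1)*(p - 4)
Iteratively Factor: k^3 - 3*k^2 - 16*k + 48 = (k - 4)*(k^2 + k - 12) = (k - 4)*(k + 4)*(k - 3)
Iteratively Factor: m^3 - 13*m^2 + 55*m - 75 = (m - 5)*(m^2 - 8*m + 15) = (m - 5)^2*(m - 3)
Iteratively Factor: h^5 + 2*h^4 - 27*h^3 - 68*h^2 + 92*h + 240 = (h - 5)*(h^4 + 7*h^3 + 8*h^2 - 28*h - 48) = (h - 5)*(h + 4)*(h^3 + 3*h^2 - 4*h - 12) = (h - 5)*(h + 2)*(h + 4)*(h^2 + h - 6) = (h - 5)*(h - 2)*(h + 2)*(h + 4)*(h + 3)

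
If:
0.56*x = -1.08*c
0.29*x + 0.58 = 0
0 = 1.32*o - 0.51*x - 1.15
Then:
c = 1.04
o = 0.10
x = -2.00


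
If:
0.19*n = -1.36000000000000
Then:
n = -7.16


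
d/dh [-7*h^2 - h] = -14*h - 1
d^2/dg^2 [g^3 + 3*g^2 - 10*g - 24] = 6*g + 6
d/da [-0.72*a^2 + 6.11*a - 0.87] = 6.11 - 1.44*a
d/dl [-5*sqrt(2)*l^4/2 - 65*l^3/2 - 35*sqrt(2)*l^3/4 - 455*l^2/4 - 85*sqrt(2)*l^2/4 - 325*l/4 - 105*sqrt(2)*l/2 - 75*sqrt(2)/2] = -10*sqrt(2)*l^3 - 195*l^2/2 - 105*sqrt(2)*l^2/4 - 455*l/2 - 85*sqrt(2)*l/2 - 325/4 - 105*sqrt(2)/2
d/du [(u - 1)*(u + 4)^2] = (u + 4)*(3*u + 2)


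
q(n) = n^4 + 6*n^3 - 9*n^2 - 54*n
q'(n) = 4*n^3 + 18*n^2 - 18*n - 54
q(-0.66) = 30.18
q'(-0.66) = -35.43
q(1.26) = -67.81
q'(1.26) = -40.10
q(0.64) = -36.51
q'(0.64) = -57.10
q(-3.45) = -25.53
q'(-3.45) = 58.09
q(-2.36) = 29.47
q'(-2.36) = 36.16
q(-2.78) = 11.38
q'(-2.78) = 49.21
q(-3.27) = -15.11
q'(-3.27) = 57.47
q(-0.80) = 34.78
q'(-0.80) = -30.13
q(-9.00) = 1944.00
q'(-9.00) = -1350.00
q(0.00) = 0.00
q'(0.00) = -54.00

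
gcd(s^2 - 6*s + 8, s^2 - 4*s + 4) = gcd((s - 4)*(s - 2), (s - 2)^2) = s - 2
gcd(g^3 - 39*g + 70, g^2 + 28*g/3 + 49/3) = g + 7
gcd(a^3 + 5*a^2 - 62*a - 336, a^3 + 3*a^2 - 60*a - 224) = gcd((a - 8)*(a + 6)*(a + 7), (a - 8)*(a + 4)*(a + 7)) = a^2 - a - 56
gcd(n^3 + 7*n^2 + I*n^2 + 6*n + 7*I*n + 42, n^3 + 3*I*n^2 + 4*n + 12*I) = n^2 + I*n + 6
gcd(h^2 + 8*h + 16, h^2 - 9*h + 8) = 1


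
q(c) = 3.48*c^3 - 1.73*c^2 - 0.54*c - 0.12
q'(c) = 10.44*c^2 - 3.46*c - 0.54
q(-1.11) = -6.41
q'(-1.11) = 16.16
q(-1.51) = -15.23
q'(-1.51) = 28.49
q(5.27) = 458.33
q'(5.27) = 271.17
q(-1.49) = -14.67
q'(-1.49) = 27.79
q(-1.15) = -7.08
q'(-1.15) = 17.25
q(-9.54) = -3173.93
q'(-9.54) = 982.63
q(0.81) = 0.16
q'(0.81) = 3.51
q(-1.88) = -28.34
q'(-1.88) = 42.86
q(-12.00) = -6256.20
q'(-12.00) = 1544.34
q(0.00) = -0.12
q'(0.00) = -0.54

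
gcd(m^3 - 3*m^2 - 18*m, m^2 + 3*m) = m^2 + 3*m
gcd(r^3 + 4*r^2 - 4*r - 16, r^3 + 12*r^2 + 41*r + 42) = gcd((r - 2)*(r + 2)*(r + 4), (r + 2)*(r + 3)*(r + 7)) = r + 2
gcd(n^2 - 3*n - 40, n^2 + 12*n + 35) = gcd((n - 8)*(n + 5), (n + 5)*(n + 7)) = n + 5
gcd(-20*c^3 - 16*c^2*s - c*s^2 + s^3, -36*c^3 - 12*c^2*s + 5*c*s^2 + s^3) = 2*c + s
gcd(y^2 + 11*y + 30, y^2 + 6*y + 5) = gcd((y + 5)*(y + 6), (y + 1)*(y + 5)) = y + 5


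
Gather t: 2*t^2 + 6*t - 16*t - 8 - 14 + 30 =2*t^2 - 10*t + 8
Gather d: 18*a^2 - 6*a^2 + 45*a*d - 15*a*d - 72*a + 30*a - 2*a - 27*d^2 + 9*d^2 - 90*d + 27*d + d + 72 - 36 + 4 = 12*a^2 - 44*a - 18*d^2 + d*(30*a - 62) + 40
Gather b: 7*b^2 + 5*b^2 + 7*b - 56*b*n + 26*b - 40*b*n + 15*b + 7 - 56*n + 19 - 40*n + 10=12*b^2 + b*(48 - 96*n) - 96*n + 36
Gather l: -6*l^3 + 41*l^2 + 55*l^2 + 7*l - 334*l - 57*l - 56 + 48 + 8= -6*l^3 + 96*l^2 - 384*l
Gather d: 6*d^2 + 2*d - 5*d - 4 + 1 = 6*d^2 - 3*d - 3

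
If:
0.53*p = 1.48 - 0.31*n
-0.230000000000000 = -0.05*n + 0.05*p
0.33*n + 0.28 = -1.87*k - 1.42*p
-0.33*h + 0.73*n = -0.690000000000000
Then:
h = 12.41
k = -1.02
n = 4.66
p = 0.06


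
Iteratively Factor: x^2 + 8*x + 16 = (x + 4)*(x + 4)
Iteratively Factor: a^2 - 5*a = (a - 5)*(a)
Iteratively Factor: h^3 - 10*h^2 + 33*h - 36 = (h - 3)*(h^2 - 7*h + 12) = (h - 4)*(h - 3)*(h - 3)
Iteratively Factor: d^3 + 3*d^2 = (d + 3)*(d^2) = d*(d + 3)*(d)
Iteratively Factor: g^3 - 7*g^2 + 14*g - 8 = (g - 2)*(g^2 - 5*g + 4) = (g - 2)*(g - 1)*(g - 4)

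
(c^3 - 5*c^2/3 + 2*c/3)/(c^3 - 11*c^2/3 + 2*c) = (c - 1)/(c - 3)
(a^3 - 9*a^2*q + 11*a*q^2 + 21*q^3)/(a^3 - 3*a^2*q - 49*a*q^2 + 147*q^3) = (a + q)/(a + 7*q)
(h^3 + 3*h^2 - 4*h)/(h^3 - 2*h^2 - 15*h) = (-h^2 - 3*h + 4)/(-h^2 + 2*h + 15)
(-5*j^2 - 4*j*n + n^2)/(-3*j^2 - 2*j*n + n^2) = (5*j - n)/(3*j - n)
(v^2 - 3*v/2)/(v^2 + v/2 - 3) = v/(v + 2)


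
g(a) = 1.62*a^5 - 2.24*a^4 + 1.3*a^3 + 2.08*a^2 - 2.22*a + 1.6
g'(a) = 8.1*a^4 - 8.96*a^3 + 3.9*a^2 + 4.16*a - 2.22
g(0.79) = 1.41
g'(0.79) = 2.24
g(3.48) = 572.15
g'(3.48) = 869.84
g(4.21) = 1564.96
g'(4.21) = 1960.40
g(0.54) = 1.10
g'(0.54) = 0.44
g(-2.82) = -435.32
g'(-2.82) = 730.25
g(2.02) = 33.51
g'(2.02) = 83.11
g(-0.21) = 2.14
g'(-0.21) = -2.82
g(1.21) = 3.66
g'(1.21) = 10.01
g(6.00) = 10038.04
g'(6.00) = 8725.38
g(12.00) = 359180.08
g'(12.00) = 153088.02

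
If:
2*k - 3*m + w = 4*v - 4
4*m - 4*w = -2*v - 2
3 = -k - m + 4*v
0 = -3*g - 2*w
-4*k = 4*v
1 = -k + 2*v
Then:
No Solution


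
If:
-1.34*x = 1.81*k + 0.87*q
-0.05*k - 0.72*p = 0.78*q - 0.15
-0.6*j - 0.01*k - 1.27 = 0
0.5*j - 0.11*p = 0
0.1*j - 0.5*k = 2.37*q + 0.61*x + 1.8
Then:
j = -3.19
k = 64.10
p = -14.48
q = 9.45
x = -92.72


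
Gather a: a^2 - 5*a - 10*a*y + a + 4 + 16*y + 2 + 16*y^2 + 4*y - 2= a^2 + a*(-10*y - 4) + 16*y^2 + 20*y + 4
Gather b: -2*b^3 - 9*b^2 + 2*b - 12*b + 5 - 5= -2*b^3 - 9*b^2 - 10*b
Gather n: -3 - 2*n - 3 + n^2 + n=n^2 - n - 6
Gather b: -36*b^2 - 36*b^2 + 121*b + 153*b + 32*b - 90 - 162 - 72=-72*b^2 + 306*b - 324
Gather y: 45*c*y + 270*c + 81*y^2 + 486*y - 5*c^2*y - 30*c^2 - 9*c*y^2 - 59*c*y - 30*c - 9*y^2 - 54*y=-30*c^2 + 240*c + y^2*(72 - 9*c) + y*(-5*c^2 - 14*c + 432)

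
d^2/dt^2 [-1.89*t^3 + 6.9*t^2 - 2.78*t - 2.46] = 13.8 - 11.34*t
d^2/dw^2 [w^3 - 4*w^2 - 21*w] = 6*w - 8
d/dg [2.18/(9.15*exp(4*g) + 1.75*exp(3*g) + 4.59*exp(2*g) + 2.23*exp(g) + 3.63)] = (-79.788*exp(3*g) - 11.445*exp(2*g) - 20.0124*exp(g) - 4.8614)*exp(g)/(9.15*exp(4*g) + 1.75*exp(3*g) + 4.59*exp(2*g) + 2.23*exp(g) + 3.63)^2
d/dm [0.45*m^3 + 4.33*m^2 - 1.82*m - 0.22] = 1.35*m^2 + 8.66*m - 1.82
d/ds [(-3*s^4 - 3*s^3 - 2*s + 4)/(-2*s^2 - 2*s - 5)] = (12*s^5 + 24*s^4 + 72*s^3 + 41*s^2 + 16*s + 18)/(4*s^4 + 8*s^3 + 24*s^2 + 20*s + 25)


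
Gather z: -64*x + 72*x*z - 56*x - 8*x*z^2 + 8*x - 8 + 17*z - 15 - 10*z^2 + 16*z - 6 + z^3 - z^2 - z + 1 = -112*x + z^3 + z^2*(-8*x - 11) + z*(72*x + 32) - 28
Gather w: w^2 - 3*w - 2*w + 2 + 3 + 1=w^2 - 5*w + 6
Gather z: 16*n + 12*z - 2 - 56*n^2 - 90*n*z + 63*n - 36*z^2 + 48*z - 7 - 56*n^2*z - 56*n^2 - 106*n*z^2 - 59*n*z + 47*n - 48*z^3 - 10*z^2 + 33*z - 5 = -112*n^2 + 126*n - 48*z^3 + z^2*(-106*n - 46) + z*(-56*n^2 - 149*n + 93) - 14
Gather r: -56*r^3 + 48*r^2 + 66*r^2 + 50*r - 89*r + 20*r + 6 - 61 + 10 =-56*r^3 + 114*r^2 - 19*r - 45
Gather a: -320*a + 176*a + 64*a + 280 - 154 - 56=70 - 80*a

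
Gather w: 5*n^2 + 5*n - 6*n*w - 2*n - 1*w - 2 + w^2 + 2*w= 5*n^2 + 3*n + w^2 + w*(1 - 6*n) - 2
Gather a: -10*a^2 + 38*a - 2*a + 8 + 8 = -10*a^2 + 36*a + 16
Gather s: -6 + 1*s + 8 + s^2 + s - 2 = s^2 + 2*s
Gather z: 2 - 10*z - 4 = -10*z - 2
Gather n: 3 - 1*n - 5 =-n - 2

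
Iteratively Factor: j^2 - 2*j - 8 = (j - 4)*(j + 2)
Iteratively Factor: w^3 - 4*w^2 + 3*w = (w - 1)*(w^2 - 3*w) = (w - 3)*(w - 1)*(w)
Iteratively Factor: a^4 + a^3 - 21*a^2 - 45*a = (a + 3)*(a^3 - 2*a^2 - 15*a) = a*(a + 3)*(a^2 - 2*a - 15) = a*(a - 5)*(a + 3)*(a + 3)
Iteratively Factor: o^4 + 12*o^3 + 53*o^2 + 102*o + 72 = (o + 4)*(o^3 + 8*o^2 + 21*o + 18) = (o + 3)*(o + 4)*(o^2 + 5*o + 6) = (o + 3)^2*(o + 4)*(o + 2)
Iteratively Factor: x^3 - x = (x - 1)*(x^2 + x) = (x - 1)*(x + 1)*(x)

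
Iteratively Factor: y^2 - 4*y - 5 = (y - 5)*(y + 1)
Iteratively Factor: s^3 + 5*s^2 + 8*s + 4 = (s + 2)*(s^2 + 3*s + 2) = (s + 1)*(s + 2)*(s + 2)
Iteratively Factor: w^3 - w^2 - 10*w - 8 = (w - 4)*(w^2 + 3*w + 2) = (w - 4)*(w + 1)*(w + 2)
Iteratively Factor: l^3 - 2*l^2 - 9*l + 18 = (l + 3)*(l^2 - 5*l + 6) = (l - 3)*(l + 3)*(l - 2)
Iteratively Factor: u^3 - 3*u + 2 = (u - 1)*(u^2 + u - 2) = (u - 1)^2*(u + 2)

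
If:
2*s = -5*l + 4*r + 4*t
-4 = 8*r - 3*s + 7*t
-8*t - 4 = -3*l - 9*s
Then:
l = t/87 - 40/87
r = -63*t/116 - 8/29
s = 77*t/87 + 52/87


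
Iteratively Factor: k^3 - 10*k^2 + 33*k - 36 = (k - 3)*(k^2 - 7*k + 12) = (k - 4)*(k - 3)*(k - 3)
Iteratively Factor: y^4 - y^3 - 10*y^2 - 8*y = (y)*(y^3 - y^2 - 10*y - 8) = y*(y + 2)*(y^2 - 3*y - 4) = y*(y + 1)*(y + 2)*(y - 4)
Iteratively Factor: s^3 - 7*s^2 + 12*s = (s - 4)*(s^2 - 3*s) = s*(s - 4)*(s - 3)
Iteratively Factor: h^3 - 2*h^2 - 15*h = (h + 3)*(h^2 - 5*h) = h*(h + 3)*(h - 5)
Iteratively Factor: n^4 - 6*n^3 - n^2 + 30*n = (n)*(n^3 - 6*n^2 - n + 30) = n*(n - 5)*(n^2 - n - 6) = n*(n - 5)*(n - 3)*(n + 2)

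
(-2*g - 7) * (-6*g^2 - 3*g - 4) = 12*g^3 + 48*g^2 + 29*g + 28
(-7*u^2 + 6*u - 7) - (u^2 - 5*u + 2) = -8*u^2 + 11*u - 9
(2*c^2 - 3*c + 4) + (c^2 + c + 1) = 3*c^2 - 2*c + 5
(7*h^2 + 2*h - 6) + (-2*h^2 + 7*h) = 5*h^2 + 9*h - 6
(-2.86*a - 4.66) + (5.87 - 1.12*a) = 1.21 - 3.98*a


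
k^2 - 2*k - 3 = (k - 3)*(k + 1)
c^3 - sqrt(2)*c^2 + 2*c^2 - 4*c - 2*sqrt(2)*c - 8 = (c + 2)*(c - 2*sqrt(2))*(c + sqrt(2))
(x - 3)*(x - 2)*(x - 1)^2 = x^4 - 7*x^3 + 17*x^2 - 17*x + 6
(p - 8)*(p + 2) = p^2 - 6*p - 16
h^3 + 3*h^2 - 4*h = h*(h - 1)*(h + 4)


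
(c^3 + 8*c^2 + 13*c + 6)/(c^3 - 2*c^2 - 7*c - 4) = (c + 6)/(c - 4)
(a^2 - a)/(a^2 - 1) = a/(a + 1)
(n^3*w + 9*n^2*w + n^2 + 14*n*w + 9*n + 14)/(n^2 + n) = (n^3*w + 9*n^2*w + n^2 + 14*n*w + 9*n + 14)/(n*(n + 1))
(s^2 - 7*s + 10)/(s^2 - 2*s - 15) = (s - 2)/(s + 3)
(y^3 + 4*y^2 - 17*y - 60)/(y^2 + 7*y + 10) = (y^2 - y - 12)/(y + 2)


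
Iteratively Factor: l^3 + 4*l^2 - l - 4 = (l + 4)*(l^2 - 1) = (l + 1)*(l + 4)*(l - 1)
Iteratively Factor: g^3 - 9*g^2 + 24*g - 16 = (g - 1)*(g^2 - 8*g + 16) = (g - 4)*(g - 1)*(g - 4)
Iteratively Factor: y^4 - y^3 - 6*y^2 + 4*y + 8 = (y - 2)*(y^3 + y^2 - 4*y - 4) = (y - 2)*(y + 1)*(y^2 - 4) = (y - 2)*(y + 1)*(y + 2)*(y - 2)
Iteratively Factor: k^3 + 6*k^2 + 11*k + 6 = (k + 2)*(k^2 + 4*k + 3) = (k + 2)*(k + 3)*(k + 1)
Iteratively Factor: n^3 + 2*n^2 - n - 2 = (n + 1)*(n^2 + n - 2) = (n - 1)*(n + 1)*(n + 2)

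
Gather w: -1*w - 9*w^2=-9*w^2 - w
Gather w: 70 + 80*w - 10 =80*w + 60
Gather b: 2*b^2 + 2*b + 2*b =2*b^2 + 4*b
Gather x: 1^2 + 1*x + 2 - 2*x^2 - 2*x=-2*x^2 - x + 3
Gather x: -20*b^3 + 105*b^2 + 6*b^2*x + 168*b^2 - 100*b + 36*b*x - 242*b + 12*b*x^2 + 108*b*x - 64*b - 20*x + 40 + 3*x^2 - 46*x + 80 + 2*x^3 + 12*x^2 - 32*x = -20*b^3 + 273*b^2 - 406*b + 2*x^3 + x^2*(12*b + 15) + x*(6*b^2 + 144*b - 98) + 120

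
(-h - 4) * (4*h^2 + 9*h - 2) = -4*h^3 - 25*h^2 - 34*h + 8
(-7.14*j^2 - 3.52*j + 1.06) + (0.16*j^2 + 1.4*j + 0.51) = -6.98*j^2 - 2.12*j + 1.57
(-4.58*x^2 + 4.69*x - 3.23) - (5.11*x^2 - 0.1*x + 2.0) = -9.69*x^2 + 4.79*x - 5.23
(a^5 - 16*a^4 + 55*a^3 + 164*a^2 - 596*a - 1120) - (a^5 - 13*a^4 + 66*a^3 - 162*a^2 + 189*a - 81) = -3*a^4 - 11*a^3 + 326*a^2 - 785*a - 1039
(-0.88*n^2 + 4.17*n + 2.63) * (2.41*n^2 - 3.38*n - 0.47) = -2.1208*n^4 + 13.0241*n^3 - 7.3427*n^2 - 10.8493*n - 1.2361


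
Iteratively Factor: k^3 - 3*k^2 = (k)*(k^2 - 3*k) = k^2*(k - 3)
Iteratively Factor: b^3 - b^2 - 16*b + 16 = (b + 4)*(b^2 - 5*b + 4) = (b - 4)*(b + 4)*(b - 1)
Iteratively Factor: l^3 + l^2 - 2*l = (l)*(l^2 + l - 2) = l*(l - 1)*(l + 2)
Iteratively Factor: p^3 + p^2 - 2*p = (p)*(p^2 + p - 2) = p*(p + 2)*(p - 1)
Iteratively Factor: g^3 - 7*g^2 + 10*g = (g - 5)*(g^2 - 2*g) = (g - 5)*(g - 2)*(g)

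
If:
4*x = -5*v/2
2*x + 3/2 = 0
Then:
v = 6/5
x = -3/4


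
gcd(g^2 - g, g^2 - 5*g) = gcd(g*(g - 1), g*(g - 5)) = g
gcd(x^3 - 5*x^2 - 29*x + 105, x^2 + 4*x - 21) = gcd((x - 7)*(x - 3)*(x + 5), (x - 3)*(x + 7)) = x - 3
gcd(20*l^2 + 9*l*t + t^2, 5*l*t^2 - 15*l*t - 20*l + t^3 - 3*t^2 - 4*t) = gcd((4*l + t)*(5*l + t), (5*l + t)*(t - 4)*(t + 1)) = 5*l + t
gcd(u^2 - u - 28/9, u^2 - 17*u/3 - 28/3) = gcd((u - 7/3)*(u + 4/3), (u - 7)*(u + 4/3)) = u + 4/3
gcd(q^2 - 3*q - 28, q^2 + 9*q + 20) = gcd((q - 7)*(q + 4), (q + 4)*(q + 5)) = q + 4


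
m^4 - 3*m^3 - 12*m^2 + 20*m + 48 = (m - 4)*(m - 3)*(m + 2)^2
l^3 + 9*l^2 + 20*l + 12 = (l + 1)*(l + 2)*(l + 6)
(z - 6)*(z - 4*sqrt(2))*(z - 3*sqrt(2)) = z^3 - 7*sqrt(2)*z^2 - 6*z^2 + 24*z + 42*sqrt(2)*z - 144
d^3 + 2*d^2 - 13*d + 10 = (d - 2)*(d - 1)*(d + 5)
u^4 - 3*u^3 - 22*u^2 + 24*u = u*(u - 6)*(u - 1)*(u + 4)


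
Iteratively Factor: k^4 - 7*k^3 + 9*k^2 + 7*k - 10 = (k + 1)*(k^3 - 8*k^2 + 17*k - 10) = (k - 1)*(k + 1)*(k^2 - 7*k + 10) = (k - 5)*(k - 1)*(k + 1)*(k - 2)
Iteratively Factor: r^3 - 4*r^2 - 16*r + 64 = (r + 4)*(r^2 - 8*r + 16) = (r - 4)*(r + 4)*(r - 4)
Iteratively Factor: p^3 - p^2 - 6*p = (p - 3)*(p^2 + 2*p) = (p - 3)*(p + 2)*(p)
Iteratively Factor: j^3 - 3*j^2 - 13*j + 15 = (j + 3)*(j^2 - 6*j + 5) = (j - 5)*(j + 3)*(j - 1)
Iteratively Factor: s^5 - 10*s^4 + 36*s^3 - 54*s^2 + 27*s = (s)*(s^4 - 10*s^3 + 36*s^2 - 54*s + 27) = s*(s - 3)*(s^3 - 7*s^2 + 15*s - 9) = s*(s - 3)*(s - 1)*(s^2 - 6*s + 9) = s*(s - 3)^2*(s - 1)*(s - 3)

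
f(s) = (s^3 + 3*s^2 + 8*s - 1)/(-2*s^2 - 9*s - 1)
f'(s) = (4*s + 9)*(s^3 + 3*s^2 + 8*s - 1)/(-2*s^2 - 9*s - 1)^2 + (3*s^2 + 6*s + 8)/(-2*s^2 - 9*s - 1) = (-2*s^4 - 18*s^3 - 14*s^2 - 10*s - 17)/(4*s^4 + 36*s^3 + 85*s^2 + 18*s + 1)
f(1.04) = -0.93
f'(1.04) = -0.42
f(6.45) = -3.12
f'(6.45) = -0.44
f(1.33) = -1.05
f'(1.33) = -0.38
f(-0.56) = -1.38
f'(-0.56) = -1.10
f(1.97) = -1.29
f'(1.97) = -0.37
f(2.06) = -1.32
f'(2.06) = -0.37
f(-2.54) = -2.05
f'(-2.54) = 1.62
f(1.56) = -1.13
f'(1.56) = -0.37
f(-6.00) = 8.26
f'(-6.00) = 2.31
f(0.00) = 1.00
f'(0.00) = -17.00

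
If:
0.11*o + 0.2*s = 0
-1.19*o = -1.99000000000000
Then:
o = 1.67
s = -0.92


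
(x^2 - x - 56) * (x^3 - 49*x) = x^5 - x^4 - 105*x^3 + 49*x^2 + 2744*x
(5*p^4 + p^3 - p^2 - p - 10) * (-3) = -15*p^4 - 3*p^3 + 3*p^2 + 3*p + 30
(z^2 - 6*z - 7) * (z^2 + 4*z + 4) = z^4 - 2*z^3 - 27*z^2 - 52*z - 28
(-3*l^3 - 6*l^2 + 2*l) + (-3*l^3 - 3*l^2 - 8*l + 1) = -6*l^3 - 9*l^2 - 6*l + 1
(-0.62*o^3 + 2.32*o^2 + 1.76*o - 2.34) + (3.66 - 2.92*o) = -0.62*o^3 + 2.32*o^2 - 1.16*o + 1.32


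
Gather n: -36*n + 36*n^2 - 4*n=36*n^2 - 40*n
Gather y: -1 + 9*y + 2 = 9*y + 1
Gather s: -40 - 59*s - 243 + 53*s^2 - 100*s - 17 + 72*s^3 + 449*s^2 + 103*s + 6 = 72*s^3 + 502*s^2 - 56*s - 294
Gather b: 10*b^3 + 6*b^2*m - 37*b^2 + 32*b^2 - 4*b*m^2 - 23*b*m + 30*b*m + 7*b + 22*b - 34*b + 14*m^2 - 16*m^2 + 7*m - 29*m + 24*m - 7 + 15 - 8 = 10*b^3 + b^2*(6*m - 5) + b*(-4*m^2 + 7*m - 5) - 2*m^2 + 2*m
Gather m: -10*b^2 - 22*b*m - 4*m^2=-10*b^2 - 22*b*m - 4*m^2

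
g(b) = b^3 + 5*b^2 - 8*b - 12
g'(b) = 3*b^2 + 10*b - 8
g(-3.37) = 33.47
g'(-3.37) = -7.63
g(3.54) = 66.70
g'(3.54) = 64.99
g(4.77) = 172.14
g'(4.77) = 107.96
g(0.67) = -14.81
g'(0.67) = 0.05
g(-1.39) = 6.09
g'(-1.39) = -16.10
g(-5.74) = 9.54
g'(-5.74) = 33.44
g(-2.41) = 22.32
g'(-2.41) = -14.68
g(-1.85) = 13.58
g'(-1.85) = -16.23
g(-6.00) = 0.00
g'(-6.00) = 40.00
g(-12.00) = -924.00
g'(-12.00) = 304.00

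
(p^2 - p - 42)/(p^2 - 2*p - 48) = (p - 7)/(p - 8)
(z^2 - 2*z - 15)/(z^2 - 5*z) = (z + 3)/z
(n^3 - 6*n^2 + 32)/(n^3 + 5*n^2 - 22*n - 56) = (n - 4)/(n + 7)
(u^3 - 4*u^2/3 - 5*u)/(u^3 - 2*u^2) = (u^2 - 4*u/3 - 5)/(u*(u - 2))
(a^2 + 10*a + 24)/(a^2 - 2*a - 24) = (a + 6)/(a - 6)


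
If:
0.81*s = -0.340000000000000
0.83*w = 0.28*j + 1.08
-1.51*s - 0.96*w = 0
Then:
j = -1.90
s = -0.42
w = 0.66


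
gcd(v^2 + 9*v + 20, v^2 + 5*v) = v + 5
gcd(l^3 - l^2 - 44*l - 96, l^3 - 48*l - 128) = l^2 - 4*l - 32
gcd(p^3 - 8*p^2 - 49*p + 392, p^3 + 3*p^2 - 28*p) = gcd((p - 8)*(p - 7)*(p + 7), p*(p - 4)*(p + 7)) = p + 7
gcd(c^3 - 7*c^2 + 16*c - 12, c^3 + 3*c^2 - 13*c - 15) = c - 3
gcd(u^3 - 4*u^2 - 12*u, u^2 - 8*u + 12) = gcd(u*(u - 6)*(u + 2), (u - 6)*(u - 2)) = u - 6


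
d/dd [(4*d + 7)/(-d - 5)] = -13/(d + 5)^2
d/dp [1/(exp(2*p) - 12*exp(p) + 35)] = 2*(6 - exp(p))*exp(p)/(exp(2*p) - 12*exp(p) + 35)^2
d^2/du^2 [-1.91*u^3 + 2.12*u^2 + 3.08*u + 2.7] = 4.24 - 11.46*u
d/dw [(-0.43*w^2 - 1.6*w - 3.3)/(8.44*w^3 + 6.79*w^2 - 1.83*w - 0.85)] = (3.6292*w^4 + 27.008*w^3 + 95.2069*w^2 + 45.545*w - 4.679)/(71.2336*w^6 + 114.6152*w^5 + 15.2137*w^4 - 39.1994*w^3 - 8.1941*w^2 + 3.111*w + 0.7225)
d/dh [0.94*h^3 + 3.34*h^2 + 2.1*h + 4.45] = 2.82*h^2 + 6.68*h + 2.1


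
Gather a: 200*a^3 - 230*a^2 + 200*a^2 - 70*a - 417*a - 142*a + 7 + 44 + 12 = 200*a^3 - 30*a^2 - 629*a + 63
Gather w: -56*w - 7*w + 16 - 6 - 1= 9 - 63*w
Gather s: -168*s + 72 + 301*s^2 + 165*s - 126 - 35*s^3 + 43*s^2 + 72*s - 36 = -35*s^3 + 344*s^2 + 69*s - 90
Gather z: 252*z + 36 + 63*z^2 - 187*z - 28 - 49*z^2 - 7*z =14*z^2 + 58*z + 8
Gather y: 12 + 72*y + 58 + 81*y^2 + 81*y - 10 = 81*y^2 + 153*y + 60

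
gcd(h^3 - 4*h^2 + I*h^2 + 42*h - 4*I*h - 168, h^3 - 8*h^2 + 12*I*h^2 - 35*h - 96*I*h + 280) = h + 7*I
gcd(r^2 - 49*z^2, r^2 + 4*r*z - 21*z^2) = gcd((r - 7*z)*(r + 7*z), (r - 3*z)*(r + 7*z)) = r + 7*z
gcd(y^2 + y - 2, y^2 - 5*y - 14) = y + 2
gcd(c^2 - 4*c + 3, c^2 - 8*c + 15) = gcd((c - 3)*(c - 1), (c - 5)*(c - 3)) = c - 3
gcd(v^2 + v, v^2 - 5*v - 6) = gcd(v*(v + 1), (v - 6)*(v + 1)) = v + 1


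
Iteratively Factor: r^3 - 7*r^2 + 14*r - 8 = (r - 1)*(r^2 - 6*r + 8) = (r - 4)*(r - 1)*(r - 2)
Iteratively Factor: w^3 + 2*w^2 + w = (w + 1)*(w^2 + w) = w*(w + 1)*(w + 1)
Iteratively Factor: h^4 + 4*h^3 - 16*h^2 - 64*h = (h + 4)*(h^3 - 16*h) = h*(h + 4)*(h^2 - 16) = h*(h - 4)*(h + 4)*(h + 4)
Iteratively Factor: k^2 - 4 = (k + 2)*(k - 2)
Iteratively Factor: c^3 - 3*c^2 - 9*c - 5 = (c + 1)*(c^2 - 4*c - 5) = (c + 1)^2*(c - 5)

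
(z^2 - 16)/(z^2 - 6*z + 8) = (z + 4)/(z - 2)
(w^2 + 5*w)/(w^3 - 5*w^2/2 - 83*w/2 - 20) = 2*w/(2*w^2 - 15*w - 8)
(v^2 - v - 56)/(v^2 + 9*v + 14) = (v - 8)/(v + 2)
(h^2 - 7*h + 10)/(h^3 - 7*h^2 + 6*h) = (h^2 - 7*h + 10)/(h*(h^2 - 7*h + 6))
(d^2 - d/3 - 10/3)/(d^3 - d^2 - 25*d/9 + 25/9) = 3*(d - 2)/(3*d^2 - 8*d + 5)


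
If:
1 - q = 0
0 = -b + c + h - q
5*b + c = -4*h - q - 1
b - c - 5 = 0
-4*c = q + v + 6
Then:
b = -7/2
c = -17/2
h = 6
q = 1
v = 27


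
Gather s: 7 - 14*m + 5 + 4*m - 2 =10 - 10*m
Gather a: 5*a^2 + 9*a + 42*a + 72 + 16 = 5*a^2 + 51*a + 88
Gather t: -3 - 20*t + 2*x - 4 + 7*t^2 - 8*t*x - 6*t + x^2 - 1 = 7*t^2 + t*(-8*x - 26) + x^2 + 2*x - 8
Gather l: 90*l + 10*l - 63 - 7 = 100*l - 70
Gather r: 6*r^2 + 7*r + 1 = 6*r^2 + 7*r + 1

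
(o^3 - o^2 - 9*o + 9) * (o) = o^4 - o^3 - 9*o^2 + 9*o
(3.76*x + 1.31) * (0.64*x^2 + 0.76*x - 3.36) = 2.4064*x^3 + 3.696*x^2 - 11.638*x - 4.4016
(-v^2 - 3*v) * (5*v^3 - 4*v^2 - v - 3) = -5*v^5 - 11*v^4 + 13*v^3 + 6*v^2 + 9*v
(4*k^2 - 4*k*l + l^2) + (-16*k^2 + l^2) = -12*k^2 - 4*k*l + 2*l^2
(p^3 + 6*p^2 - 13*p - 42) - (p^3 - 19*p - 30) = 6*p^2 + 6*p - 12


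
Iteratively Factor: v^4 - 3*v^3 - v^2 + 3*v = (v - 1)*(v^3 - 2*v^2 - 3*v) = v*(v - 1)*(v^2 - 2*v - 3) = v*(v - 3)*(v - 1)*(v + 1)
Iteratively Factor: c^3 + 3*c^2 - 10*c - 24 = (c + 2)*(c^2 + c - 12) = (c + 2)*(c + 4)*(c - 3)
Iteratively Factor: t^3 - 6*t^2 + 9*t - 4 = (t - 1)*(t^2 - 5*t + 4) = (t - 1)^2*(t - 4)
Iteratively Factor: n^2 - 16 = (n + 4)*(n - 4)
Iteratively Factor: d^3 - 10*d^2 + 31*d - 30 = (d - 2)*(d^2 - 8*d + 15) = (d - 3)*(d - 2)*(d - 5)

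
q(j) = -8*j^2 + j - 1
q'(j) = 1 - 16*j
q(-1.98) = -34.34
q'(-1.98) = 32.68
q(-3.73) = -116.03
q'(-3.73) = 60.68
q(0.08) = -0.97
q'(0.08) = -0.28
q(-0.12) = -1.24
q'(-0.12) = 2.92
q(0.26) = -1.28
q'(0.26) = -3.16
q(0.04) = -0.97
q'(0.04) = 0.36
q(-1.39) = -17.85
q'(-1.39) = 23.24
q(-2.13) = -39.43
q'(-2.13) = 35.08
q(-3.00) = -76.00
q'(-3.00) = 49.00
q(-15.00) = -1816.00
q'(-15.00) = 241.00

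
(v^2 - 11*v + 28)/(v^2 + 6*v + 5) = (v^2 - 11*v + 28)/(v^2 + 6*v + 5)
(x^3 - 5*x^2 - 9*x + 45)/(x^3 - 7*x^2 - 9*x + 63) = (x - 5)/(x - 7)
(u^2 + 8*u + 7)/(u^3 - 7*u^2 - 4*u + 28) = (u^2 + 8*u + 7)/(u^3 - 7*u^2 - 4*u + 28)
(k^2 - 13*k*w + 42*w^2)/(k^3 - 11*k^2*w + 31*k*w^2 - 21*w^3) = (k - 6*w)/(k^2 - 4*k*w + 3*w^2)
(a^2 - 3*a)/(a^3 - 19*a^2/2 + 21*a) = 2*(a - 3)/(2*a^2 - 19*a + 42)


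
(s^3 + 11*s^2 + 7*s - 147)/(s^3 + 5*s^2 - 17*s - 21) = (s + 7)/(s + 1)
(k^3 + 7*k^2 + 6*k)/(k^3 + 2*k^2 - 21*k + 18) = k*(k + 1)/(k^2 - 4*k + 3)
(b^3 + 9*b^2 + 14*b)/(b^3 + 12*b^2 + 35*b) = (b + 2)/(b + 5)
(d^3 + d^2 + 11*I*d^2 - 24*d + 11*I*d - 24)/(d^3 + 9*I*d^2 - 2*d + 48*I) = (d + 1)/(d - 2*I)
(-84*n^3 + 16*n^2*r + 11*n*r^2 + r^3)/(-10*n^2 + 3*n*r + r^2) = (42*n^2 + 13*n*r + r^2)/(5*n + r)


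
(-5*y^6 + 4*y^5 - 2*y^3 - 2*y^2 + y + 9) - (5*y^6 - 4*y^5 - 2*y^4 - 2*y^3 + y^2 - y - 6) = -10*y^6 + 8*y^5 + 2*y^4 - 3*y^2 + 2*y + 15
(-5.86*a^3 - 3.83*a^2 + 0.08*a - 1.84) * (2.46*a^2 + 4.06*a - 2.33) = -14.4156*a^5 - 33.2134*a^4 - 1.6992*a^3 + 4.7223*a^2 - 7.6568*a + 4.2872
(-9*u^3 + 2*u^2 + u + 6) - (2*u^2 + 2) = -9*u^3 + u + 4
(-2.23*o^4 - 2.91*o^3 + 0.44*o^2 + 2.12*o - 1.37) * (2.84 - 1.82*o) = 4.0586*o^5 - 1.037*o^4 - 9.0652*o^3 - 2.6088*o^2 + 8.5142*o - 3.8908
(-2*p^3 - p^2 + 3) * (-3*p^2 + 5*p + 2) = 6*p^5 - 7*p^4 - 9*p^3 - 11*p^2 + 15*p + 6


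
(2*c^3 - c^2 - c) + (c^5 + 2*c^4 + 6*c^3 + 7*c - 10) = c^5 + 2*c^4 + 8*c^3 - c^2 + 6*c - 10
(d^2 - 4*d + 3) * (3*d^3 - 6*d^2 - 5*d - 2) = 3*d^5 - 18*d^4 + 28*d^3 - 7*d - 6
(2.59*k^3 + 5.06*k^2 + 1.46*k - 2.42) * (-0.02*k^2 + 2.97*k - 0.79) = -0.0518*k^5 + 7.5911*k^4 + 12.9529*k^3 + 0.3872*k^2 - 8.3408*k + 1.9118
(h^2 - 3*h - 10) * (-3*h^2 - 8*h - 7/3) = -3*h^4 + h^3 + 155*h^2/3 + 87*h + 70/3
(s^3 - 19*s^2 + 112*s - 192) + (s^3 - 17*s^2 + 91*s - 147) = 2*s^3 - 36*s^2 + 203*s - 339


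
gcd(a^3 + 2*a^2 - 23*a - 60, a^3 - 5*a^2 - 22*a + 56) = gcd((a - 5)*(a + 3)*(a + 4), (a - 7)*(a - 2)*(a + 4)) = a + 4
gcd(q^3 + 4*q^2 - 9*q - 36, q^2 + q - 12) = q^2 + q - 12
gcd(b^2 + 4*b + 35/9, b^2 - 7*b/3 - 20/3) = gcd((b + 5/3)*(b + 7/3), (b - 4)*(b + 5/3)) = b + 5/3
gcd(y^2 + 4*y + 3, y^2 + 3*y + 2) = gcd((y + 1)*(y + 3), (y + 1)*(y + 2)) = y + 1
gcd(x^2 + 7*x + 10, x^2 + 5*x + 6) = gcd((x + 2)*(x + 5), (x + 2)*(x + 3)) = x + 2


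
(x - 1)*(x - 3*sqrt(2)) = x^2 - 3*sqrt(2)*x - x + 3*sqrt(2)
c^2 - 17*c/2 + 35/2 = (c - 5)*(c - 7/2)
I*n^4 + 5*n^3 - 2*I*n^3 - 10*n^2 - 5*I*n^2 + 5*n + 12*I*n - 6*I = (n - 1)*(n - 3*I)*(n - 2*I)*(I*n - I)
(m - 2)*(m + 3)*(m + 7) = m^3 + 8*m^2 + m - 42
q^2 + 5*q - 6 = (q - 1)*(q + 6)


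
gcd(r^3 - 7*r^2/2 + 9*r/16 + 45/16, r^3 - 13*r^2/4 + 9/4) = r^2 - 9*r/4 - 9/4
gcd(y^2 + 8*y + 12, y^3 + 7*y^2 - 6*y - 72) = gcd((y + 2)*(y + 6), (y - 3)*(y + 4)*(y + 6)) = y + 6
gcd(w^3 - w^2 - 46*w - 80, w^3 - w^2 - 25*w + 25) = w + 5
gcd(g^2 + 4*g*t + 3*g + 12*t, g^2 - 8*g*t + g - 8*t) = 1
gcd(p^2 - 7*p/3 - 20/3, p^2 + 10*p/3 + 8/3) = 1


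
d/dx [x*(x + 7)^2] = (x + 7)*(3*x + 7)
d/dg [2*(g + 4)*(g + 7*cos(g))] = 2*g - 2*(g + 4)*(7*sin(g) - 1) + 14*cos(g)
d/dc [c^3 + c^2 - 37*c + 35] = 3*c^2 + 2*c - 37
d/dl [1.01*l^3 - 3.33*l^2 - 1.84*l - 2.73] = 3.03*l^2 - 6.66*l - 1.84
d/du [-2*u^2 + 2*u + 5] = 2 - 4*u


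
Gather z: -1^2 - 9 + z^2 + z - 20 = z^2 + z - 30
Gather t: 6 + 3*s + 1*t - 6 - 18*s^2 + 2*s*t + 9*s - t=-18*s^2 + 2*s*t + 12*s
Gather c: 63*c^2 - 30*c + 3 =63*c^2 - 30*c + 3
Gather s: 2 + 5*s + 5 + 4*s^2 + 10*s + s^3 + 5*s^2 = s^3 + 9*s^2 + 15*s + 7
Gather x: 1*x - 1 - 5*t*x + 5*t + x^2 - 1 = 5*t + x^2 + x*(1 - 5*t) - 2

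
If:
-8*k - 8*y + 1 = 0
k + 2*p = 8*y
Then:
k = 1/8 - y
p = 9*y/2 - 1/16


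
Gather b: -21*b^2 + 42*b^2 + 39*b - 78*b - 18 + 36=21*b^2 - 39*b + 18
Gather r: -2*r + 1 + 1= 2 - 2*r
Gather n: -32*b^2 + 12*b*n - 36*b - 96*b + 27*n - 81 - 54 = -32*b^2 - 132*b + n*(12*b + 27) - 135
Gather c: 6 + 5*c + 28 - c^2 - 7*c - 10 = -c^2 - 2*c + 24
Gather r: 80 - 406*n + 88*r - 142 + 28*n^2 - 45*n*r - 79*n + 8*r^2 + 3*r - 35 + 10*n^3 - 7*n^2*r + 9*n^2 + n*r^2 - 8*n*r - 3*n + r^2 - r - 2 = 10*n^3 + 37*n^2 - 488*n + r^2*(n + 9) + r*(-7*n^2 - 53*n + 90) - 99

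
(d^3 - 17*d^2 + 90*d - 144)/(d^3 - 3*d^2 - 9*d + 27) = (d^2 - 14*d + 48)/(d^2 - 9)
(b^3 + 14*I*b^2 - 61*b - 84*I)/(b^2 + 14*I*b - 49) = (b^2 + 7*I*b - 12)/(b + 7*I)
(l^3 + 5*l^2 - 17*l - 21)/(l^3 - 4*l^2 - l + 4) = (l^2 + 4*l - 21)/(l^2 - 5*l + 4)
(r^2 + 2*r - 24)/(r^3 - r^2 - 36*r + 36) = (r - 4)/(r^2 - 7*r + 6)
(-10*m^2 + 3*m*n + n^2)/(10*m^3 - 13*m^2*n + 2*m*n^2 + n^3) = -1/(m - n)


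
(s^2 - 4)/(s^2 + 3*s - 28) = (s^2 - 4)/(s^2 + 3*s - 28)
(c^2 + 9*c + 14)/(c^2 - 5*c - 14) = (c + 7)/(c - 7)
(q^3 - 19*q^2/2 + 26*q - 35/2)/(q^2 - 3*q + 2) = (2*q^2 - 17*q + 35)/(2*(q - 2))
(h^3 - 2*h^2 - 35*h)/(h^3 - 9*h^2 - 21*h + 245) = h/(h - 7)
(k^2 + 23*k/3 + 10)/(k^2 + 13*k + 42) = (k + 5/3)/(k + 7)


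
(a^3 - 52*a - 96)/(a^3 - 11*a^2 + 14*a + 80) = (a + 6)/(a - 5)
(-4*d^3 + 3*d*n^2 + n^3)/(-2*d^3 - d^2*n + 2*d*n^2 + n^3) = (2*d + n)/(d + n)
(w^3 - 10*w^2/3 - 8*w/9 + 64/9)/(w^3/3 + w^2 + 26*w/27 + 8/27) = 3*(3*w^2 - 14*w + 16)/(3*w^2 + 5*w + 2)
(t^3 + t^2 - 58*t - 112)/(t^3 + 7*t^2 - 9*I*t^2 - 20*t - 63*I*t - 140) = (t^2 - 6*t - 16)/(t^2 - 9*I*t - 20)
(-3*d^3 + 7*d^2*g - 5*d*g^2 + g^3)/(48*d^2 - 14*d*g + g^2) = (-3*d^3 + 7*d^2*g - 5*d*g^2 + g^3)/(48*d^2 - 14*d*g + g^2)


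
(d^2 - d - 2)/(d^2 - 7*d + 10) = (d + 1)/(d - 5)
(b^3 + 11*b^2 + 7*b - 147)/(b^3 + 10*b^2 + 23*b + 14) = (b^2 + 4*b - 21)/(b^2 + 3*b + 2)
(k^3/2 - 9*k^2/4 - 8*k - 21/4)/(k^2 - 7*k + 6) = (2*k^3 - 9*k^2 - 32*k - 21)/(4*(k^2 - 7*k + 6))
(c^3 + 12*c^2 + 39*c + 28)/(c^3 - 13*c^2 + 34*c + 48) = (c^2 + 11*c + 28)/(c^2 - 14*c + 48)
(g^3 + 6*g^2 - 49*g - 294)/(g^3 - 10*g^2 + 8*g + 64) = (g^3 + 6*g^2 - 49*g - 294)/(g^3 - 10*g^2 + 8*g + 64)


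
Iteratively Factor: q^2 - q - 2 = (q - 2)*(q + 1)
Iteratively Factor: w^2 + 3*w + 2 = (w + 1)*(w + 2)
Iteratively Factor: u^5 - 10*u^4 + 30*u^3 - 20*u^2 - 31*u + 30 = (u - 1)*(u^4 - 9*u^3 + 21*u^2 + u - 30) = (u - 5)*(u - 1)*(u^3 - 4*u^2 + u + 6) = (u - 5)*(u - 1)*(u + 1)*(u^2 - 5*u + 6) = (u - 5)*(u - 2)*(u - 1)*(u + 1)*(u - 3)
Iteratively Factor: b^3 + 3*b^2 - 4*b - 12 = (b - 2)*(b^2 + 5*b + 6) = (b - 2)*(b + 3)*(b + 2)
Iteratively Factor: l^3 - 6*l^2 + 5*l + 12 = (l + 1)*(l^2 - 7*l + 12) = (l - 3)*(l + 1)*(l - 4)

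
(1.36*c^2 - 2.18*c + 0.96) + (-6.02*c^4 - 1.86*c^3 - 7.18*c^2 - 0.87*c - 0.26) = -6.02*c^4 - 1.86*c^3 - 5.82*c^2 - 3.05*c + 0.7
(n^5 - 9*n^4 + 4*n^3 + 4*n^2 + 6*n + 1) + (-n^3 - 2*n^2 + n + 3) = n^5 - 9*n^4 + 3*n^3 + 2*n^2 + 7*n + 4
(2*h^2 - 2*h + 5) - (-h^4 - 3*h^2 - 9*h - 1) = h^4 + 5*h^2 + 7*h + 6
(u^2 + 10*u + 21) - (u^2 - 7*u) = 17*u + 21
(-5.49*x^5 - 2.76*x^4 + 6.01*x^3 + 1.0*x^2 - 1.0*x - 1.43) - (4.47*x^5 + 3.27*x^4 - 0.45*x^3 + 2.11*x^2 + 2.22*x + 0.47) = -9.96*x^5 - 6.03*x^4 + 6.46*x^3 - 1.11*x^2 - 3.22*x - 1.9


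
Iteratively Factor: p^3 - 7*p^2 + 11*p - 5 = (p - 5)*(p^2 - 2*p + 1) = (p - 5)*(p - 1)*(p - 1)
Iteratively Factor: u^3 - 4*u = (u - 2)*(u^2 + 2*u) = (u - 2)*(u + 2)*(u)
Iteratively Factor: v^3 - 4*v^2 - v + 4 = (v + 1)*(v^2 - 5*v + 4) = (v - 4)*(v + 1)*(v - 1)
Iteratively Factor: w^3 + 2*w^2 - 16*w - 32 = (w - 4)*(w^2 + 6*w + 8) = (w - 4)*(w + 4)*(w + 2)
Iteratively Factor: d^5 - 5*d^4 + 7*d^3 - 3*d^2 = (d)*(d^4 - 5*d^3 + 7*d^2 - 3*d) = d*(d - 1)*(d^3 - 4*d^2 + 3*d) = d*(d - 3)*(d - 1)*(d^2 - d) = d^2*(d - 3)*(d - 1)*(d - 1)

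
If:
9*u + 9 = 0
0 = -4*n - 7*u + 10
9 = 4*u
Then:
No Solution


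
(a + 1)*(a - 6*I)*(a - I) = a^3 + a^2 - 7*I*a^2 - 6*a - 7*I*a - 6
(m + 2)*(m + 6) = m^2 + 8*m + 12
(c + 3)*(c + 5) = c^2 + 8*c + 15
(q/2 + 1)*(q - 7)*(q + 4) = q^3/2 - q^2/2 - 17*q - 28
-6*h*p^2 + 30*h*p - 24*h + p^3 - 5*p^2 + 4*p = (-6*h + p)*(p - 4)*(p - 1)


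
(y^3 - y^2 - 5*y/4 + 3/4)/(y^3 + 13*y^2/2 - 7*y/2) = (2*y^2 - y - 3)/(2*y*(y + 7))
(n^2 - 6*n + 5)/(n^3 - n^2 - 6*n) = (-n^2 + 6*n - 5)/(n*(-n^2 + n + 6))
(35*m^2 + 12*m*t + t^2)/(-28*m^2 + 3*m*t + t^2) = (5*m + t)/(-4*m + t)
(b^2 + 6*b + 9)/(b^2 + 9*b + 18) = (b + 3)/(b + 6)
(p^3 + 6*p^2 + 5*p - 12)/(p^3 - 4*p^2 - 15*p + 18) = (p + 4)/(p - 6)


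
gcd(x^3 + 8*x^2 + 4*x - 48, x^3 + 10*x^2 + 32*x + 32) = x + 4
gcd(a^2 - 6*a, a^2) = a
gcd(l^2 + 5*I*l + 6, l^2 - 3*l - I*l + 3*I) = l - I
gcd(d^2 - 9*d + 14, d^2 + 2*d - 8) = d - 2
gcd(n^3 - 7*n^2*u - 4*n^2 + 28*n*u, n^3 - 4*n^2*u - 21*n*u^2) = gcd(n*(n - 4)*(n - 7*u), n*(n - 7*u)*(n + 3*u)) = -n^2 + 7*n*u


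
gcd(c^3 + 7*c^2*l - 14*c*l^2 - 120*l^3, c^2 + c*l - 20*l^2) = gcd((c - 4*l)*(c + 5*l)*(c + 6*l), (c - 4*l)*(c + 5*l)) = c^2 + c*l - 20*l^2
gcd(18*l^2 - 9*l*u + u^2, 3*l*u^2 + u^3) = 1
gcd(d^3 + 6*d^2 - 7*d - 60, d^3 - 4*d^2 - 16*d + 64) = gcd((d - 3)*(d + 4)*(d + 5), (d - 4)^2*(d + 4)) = d + 4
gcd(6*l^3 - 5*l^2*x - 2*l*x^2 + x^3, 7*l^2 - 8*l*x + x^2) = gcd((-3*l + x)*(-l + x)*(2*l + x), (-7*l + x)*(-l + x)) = -l + x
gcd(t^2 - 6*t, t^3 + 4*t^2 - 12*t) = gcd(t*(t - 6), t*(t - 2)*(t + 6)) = t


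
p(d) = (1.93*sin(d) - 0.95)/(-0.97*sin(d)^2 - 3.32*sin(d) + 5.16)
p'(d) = (1.94*sin(d)*cos(d) + 3.32*cos(d))*(1.93*sin(d) - 0.95)/(-0.97*sin(d)^2 - 3.32*sin(d) + 5.16)^2 + 1.93*cos(d)/(-0.97*sin(d)^2 - 3.32*sin(d) + 5.16) = (1.8721*sin(d)^2 - 1.843*sin(d) + 6.8048)*cos(d)/(0.9409*sin(d)^4 + 6.4408*sin(d)^3 + 1.012*sin(d)^2 - 34.2624*sin(d) + 26.6256)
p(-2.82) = -0.26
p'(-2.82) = -0.19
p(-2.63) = -0.29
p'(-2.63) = -0.17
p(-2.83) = -0.25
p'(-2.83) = -0.19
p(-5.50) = 0.18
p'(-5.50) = 0.84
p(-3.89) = 0.15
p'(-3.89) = -0.78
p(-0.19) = -0.23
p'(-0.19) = 0.21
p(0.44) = -0.04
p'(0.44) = 0.45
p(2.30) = 0.23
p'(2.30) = -0.94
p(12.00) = -0.30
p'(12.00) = 0.16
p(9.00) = -0.04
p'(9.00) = -0.44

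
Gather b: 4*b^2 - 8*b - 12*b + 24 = 4*b^2 - 20*b + 24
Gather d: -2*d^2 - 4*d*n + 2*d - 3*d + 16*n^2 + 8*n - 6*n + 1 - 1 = -2*d^2 + d*(-4*n - 1) + 16*n^2 + 2*n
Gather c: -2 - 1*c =-c - 2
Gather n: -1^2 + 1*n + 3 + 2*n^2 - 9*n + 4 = 2*n^2 - 8*n + 6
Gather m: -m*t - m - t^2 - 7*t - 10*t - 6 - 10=m*(-t - 1) - t^2 - 17*t - 16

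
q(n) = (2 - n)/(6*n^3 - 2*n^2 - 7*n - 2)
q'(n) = (2 - n)*(-18*n^2 + 4*n + 7)/(6*n^3 - 2*n^2 - 7*n - 2)^2 - 1/(6*n^3 - 2*n^2 - 7*n - 2) = (-6*n^3 + 2*n^2 + 7*n - (n - 2)*(-18*n^2 + 4*n + 7) + 2)/(-6*n^3 + 2*n^2 + 7*n + 2)^2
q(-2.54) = -0.05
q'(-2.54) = -0.05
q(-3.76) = -0.02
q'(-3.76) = -0.01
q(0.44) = -0.31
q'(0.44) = 0.54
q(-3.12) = -0.03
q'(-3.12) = -0.02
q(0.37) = -0.36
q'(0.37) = 0.69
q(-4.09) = -0.01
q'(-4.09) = -0.01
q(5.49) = -0.00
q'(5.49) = 0.00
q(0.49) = -0.29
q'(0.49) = 0.45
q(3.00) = -0.00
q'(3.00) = 0.00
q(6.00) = 0.00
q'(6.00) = 0.00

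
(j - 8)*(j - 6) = j^2 - 14*j + 48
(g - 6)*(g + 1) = g^2 - 5*g - 6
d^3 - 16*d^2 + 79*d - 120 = (d - 8)*(d - 5)*(d - 3)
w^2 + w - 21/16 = (w - 3/4)*(w + 7/4)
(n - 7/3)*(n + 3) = n^2 + 2*n/3 - 7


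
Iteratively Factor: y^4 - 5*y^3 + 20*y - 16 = (y - 4)*(y^3 - y^2 - 4*y + 4) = (y - 4)*(y + 2)*(y^2 - 3*y + 2) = (y - 4)*(y - 2)*(y + 2)*(y - 1)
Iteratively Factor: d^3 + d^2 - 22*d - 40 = (d + 4)*(d^2 - 3*d - 10) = (d - 5)*(d + 4)*(d + 2)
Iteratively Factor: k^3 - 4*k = (k + 2)*(k^2 - 2*k) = k*(k + 2)*(k - 2)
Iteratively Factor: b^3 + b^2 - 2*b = (b)*(b^2 + b - 2) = b*(b + 2)*(b - 1)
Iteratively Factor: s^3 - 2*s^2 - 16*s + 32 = (s + 4)*(s^2 - 6*s + 8) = (s - 2)*(s + 4)*(s - 4)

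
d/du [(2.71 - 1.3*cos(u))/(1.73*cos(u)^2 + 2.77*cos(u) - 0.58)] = (-2.249*cos(u)^2 + 9.3766*cos(u) + 6.7527)*sin(u)/(2.9929*cos(u)^4 + 9.5842*cos(u)^3 + 5.6661*cos(u)^2 - 3.2132*cos(u) + 0.3364)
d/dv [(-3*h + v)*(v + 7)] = -3*h + 2*v + 7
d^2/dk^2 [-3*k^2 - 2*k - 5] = -6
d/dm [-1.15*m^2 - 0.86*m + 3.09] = -2.3*m - 0.86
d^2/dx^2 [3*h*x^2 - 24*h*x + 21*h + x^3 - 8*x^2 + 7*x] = 6*h + 6*x - 16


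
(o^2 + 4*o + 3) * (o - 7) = o^3 - 3*o^2 - 25*o - 21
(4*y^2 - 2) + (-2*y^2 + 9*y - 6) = 2*y^2 + 9*y - 8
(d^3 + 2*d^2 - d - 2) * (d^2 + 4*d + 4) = d^5 + 6*d^4 + 11*d^3 + 2*d^2 - 12*d - 8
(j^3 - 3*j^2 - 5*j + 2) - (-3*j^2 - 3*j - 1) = j^3 - 2*j + 3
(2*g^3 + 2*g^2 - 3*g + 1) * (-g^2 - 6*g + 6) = -2*g^5 - 14*g^4 + 3*g^3 + 29*g^2 - 24*g + 6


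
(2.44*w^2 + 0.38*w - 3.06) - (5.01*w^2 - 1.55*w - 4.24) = -2.57*w^2 + 1.93*w + 1.18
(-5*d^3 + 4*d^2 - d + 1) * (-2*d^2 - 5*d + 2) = 10*d^5 + 17*d^4 - 28*d^3 + 11*d^2 - 7*d + 2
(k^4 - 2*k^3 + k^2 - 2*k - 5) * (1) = k^4 - 2*k^3 + k^2 - 2*k - 5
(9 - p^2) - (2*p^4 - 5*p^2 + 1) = -2*p^4 + 4*p^2 + 8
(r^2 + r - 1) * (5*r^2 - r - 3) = 5*r^4 + 4*r^3 - 9*r^2 - 2*r + 3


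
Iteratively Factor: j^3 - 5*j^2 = (j)*(j^2 - 5*j) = j^2*(j - 5)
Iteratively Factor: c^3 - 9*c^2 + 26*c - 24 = (c - 4)*(c^2 - 5*c + 6) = (c - 4)*(c - 3)*(c - 2)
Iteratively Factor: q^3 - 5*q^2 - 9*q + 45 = (q - 5)*(q^2 - 9) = (q - 5)*(q + 3)*(q - 3)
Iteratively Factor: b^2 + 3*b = (b)*(b + 3)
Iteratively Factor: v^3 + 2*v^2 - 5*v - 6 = (v - 2)*(v^2 + 4*v + 3) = (v - 2)*(v + 3)*(v + 1)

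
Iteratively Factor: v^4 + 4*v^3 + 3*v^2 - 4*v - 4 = (v + 2)*(v^3 + 2*v^2 - v - 2) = (v + 2)^2*(v^2 - 1) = (v + 1)*(v + 2)^2*(v - 1)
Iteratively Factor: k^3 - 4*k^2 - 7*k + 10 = (k - 1)*(k^2 - 3*k - 10) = (k - 5)*(k - 1)*(k + 2)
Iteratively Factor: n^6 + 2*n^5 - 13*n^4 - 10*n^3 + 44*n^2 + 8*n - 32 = (n + 2)*(n^5 - 13*n^3 + 16*n^2 + 12*n - 16) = (n + 2)*(n + 4)*(n^4 - 4*n^3 + 3*n^2 + 4*n - 4) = (n - 2)*(n + 2)*(n + 4)*(n^3 - 2*n^2 - n + 2) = (n - 2)*(n - 1)*(n + 2)*(n + 4)*(n^2 - n - 2) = (n - 2)*(n - 1)*(n + 1)*(n + 2)*(n + 4)*(n - 2)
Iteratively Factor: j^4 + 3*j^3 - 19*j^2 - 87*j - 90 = (j + 3)*(j^3 - 19*j - 30) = (j + 2)*(j + 3)*(j^2 - 2*j - 15) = (j - 5)*(j + 2)*(j + 3)*(j + 3)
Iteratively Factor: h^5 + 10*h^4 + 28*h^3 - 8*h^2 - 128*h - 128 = (h + 4)*(h^4 + 6*h^3 + 4*h^2 - 24*h - 32) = (h + 4)^2*(h^3 + 2*h^2 - 4*h - 8) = (h - 2)*(h + 4)^2*(h^2 + 4*h + 4) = (h - 2)*(h + 2)*(h + 4)^2*(h + 2)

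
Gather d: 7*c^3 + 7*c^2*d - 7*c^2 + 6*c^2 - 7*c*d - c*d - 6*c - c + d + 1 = 7*c^3 - c^2 - 7*c + d*(7*c^2 - 8*c + 1) + 1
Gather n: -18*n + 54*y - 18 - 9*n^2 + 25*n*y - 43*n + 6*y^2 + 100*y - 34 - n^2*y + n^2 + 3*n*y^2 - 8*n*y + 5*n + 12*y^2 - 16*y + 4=n^2*(-y - 8) + n*(3*y^2 + 17*y - 56) + 18*y^2 + 138*y - 48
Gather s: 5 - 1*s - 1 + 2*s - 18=s - 14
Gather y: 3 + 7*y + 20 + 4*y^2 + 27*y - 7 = 4*y^2 + 34*y + 16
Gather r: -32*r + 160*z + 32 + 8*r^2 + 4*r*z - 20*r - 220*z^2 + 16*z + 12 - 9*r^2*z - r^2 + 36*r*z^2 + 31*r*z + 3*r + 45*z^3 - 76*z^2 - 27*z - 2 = r^2*(7 - 9*z) + r*(36*z^2 + 35*z - 49) + 45*z^3 - 296*z^2 + 149*z + 42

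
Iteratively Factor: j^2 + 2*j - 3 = (j - 1)*(j + 3)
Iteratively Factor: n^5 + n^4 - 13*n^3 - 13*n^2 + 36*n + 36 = (n + 3)*(n^4 - 2*n^3 - 7*n^2 + 8*n + 12) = (n + 1)*(n + 3)*(n^3 - 3*n^2 - 4*n + 12) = (n - 3)*(n + 1)*(n + 3)*(n^2 - 4) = (n - 3)*(n - 2)*(n + 1)*(n + 3)*(n + 2)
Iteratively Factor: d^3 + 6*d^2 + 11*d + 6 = (d + 2)*(d^2 + 4*d + 3) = (d + 2)*(d + 3)*(d + 1)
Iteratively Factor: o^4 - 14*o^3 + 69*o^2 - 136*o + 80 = (o - 4)*(o^3 - 10*o^2 + 29*o - 20) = (o - 4)^2*(o^2 - 6*o + 5) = (o - 4)^2*(o - 1)*(o - 5)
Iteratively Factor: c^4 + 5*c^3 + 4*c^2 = (c + 4)*(c^3 + c^2) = (c + 1)*(c + 4)*(c^2) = c*(c + 1)*(c + 4)*(c)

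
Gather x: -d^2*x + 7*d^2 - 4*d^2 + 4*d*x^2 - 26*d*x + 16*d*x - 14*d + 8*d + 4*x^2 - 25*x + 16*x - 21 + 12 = 3*d^2 - 6*d + x^2*(4*d + 4) + x*(-d^2 - 10*d - 9) - 9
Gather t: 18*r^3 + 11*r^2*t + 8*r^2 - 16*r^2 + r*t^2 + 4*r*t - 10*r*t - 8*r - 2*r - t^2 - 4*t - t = 18*r^3 - 8*r^2 - 10*r + t^2*(r - 1) + t*(11*r^2 - 6*r - 5)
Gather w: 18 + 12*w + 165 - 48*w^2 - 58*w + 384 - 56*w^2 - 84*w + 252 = -104*w^2 - 130*w + 819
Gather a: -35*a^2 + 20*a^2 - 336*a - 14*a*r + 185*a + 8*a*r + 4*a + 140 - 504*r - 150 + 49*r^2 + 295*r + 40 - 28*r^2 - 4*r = -15*a^2 + a*(-6*r - 147) + 21*r^2 - 213*r + 30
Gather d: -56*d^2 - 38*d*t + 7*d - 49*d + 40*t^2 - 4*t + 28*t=-56*d^2 + d*(-38*t - 42) + 40*t^2 + 24*t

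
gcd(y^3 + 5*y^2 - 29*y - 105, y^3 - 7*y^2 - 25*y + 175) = y - 5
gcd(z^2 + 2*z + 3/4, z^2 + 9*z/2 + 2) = z + 1/2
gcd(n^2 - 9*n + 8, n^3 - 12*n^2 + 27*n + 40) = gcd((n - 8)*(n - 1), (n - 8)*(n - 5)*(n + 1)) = n - 8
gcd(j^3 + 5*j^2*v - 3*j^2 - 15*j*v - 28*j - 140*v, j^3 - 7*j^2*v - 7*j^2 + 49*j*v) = j - 7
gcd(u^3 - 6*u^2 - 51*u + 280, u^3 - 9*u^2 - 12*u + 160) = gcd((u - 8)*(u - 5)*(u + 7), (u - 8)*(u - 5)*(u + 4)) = u^2 - 13*u + 40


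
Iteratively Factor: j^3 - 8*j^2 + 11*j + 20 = (j - 5)*(j^2 - 3*j - 4) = (j - 5)*(j - 4)*(j + 1)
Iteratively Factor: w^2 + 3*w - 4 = (w - 1)*(w + 4)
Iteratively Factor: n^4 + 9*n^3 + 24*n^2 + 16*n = (n + 4)*(n^3 + 5*n^2 + 4*n) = (n + 1)*(n + 4)*(n^2 + 4*n) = n*(n + 1)*(n + 4)*(n + 4)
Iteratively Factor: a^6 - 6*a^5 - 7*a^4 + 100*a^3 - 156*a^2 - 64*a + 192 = (a + 4)*(a^5 - 10*a^4 + 33*a^3 - 32*a^2 - 28*a + 48) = (a - 4)*(a + 4)*(a^4 - 6*a^3 + 9*a^2 + 4*a - 12) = (a - 4)*(a - 2)*(a + 4)*(a^3 - 4*a^2 + a + 6) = (a - 4)*(a - 3)*(a - 2)*(a + 4)*(a^2 - a - 2) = (a - 4)*(a - 3)*(a - 2)^2*(a + 4)*(a + 1)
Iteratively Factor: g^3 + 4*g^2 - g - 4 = (g + 4)*(g^2 - 1) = (g - 1)*(g + 4)*(g + 1)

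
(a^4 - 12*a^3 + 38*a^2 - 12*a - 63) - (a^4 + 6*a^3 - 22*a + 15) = -18*a^3 + 38*a^2 + 10*a - 78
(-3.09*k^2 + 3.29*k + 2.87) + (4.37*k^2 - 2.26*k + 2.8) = 1.28*k^2 + 1.03*k + 5.67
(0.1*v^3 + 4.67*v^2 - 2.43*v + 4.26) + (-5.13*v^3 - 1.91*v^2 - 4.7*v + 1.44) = -5.03*v^3 + 2.76*v^2 - 7.13*v + 5.7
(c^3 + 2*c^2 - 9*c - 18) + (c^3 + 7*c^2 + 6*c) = 2*c^3 + 9*c^2 - 3*c - 18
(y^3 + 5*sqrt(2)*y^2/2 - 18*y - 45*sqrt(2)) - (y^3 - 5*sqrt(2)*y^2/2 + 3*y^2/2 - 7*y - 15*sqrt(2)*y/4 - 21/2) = -3*y^2/2 + 5*sqrt(2)*y^2 - 11*y + 15*sqrt(2)*y/4 - 45*sqrt(2) + 21/2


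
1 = 1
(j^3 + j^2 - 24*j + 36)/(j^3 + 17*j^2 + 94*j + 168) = (j^2 - 5*j + 6)/(j^2 + 11*j + 28)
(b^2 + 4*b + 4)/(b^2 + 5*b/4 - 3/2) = 4*(b + 2)/(4*b - 3)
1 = 1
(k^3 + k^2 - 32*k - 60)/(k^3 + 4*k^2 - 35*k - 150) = (k + 2)/(k + 5)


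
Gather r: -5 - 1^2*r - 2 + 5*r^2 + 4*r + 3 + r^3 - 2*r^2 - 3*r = r^3 + 3*r^2 - 4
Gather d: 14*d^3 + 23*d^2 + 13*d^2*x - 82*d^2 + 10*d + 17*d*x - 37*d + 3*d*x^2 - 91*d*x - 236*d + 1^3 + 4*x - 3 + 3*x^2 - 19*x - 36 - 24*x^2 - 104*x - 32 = 14*d^3 + d^2*(13*x - 59) + d*(3*x^2 - 74*x - 263) - 21*x^2 - 119*x - 70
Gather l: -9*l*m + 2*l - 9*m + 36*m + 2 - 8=l*(2 - 9*m) + 27*m - 6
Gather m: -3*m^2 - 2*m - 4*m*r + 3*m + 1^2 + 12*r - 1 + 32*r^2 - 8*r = -3*m^2 + m*(1 - 4*r) + 32*r^2 + 4*r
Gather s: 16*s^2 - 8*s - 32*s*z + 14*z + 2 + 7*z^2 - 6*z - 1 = 16*s^2 + s*(-32*z - 8) + 7*z^2 + 8*z + 1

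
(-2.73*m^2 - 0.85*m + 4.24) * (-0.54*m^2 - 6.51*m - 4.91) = 1.4742*m^4 + 18.2313*m^3 + 16.6482*m^2 - 23.4289*m - 20.8184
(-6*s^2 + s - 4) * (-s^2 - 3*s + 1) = 6*s^4 + 17*s^3 - 5*s^2 + 13*s - 4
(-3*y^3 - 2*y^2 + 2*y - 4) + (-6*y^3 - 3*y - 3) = -9*y^3 - 2*y^2 - y - 7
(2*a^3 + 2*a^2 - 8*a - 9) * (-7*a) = -14*a^4 - 14*a^3 + 56*a^2 + 63*a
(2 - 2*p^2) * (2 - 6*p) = 12*p^3 - 4*p^2 - 12*p + 4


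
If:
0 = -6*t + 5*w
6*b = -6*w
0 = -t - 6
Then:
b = 36/5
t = -6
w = -36/5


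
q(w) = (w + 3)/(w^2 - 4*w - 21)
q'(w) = (4 - 2*w)*(w + 3)/(w^2 - 4*w - 21)^2 + 1/(w^2 - 4*w - 21)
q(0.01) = -0.14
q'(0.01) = -0.02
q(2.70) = -0.23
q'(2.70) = -0.05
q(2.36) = -0.22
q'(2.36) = -0.05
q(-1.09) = -0.12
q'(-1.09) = -0.02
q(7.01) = 100.00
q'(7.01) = -10000.00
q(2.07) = -0.20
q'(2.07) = -0.04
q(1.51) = -0.18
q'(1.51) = -0.03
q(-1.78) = -0.11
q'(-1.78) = -0.01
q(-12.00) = -0.05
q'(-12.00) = 0.00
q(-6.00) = -0.08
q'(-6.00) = -0.00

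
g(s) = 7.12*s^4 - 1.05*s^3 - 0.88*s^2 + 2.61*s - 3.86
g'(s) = 28.48*s^3 - 3.15*s^2 - 1.76*s + 2.61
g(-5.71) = 7716.78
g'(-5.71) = -5392.15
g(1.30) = 16.07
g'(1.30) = 57.57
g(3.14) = 655.30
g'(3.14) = 847.74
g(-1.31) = 14.54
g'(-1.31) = -64.52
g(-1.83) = 74.70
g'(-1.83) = -179.26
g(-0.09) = -4.10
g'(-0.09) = 2.72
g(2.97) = 522.62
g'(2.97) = 715.72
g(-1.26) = 11.50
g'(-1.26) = -57.14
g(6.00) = 8980.84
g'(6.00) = 6030.33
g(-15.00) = 363752.74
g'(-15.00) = -96799.74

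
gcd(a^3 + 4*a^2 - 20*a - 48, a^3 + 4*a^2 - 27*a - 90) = a + 6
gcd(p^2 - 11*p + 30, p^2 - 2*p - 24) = p - 6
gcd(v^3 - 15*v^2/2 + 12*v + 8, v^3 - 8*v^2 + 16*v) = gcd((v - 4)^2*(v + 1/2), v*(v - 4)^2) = v^2 - 8*v + 16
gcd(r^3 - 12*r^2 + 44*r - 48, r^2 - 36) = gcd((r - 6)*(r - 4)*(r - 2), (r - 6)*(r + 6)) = r - 6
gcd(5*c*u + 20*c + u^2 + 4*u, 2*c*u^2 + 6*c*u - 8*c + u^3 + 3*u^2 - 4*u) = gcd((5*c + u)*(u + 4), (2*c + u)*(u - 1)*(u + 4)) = u + 4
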